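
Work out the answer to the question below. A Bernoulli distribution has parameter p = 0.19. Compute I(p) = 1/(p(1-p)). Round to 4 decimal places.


For Bernoulli(p), Fisher information is I(p) = 1/(p*(1-p)).
p = 0.19, 1-p = 0.81.
p*(1-p) = 0.1539.
I(p) = 1/0.1539 = 6.4977

6.4977


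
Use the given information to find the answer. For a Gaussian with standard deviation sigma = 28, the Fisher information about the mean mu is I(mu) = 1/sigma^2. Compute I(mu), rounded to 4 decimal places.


The Fisher information for the mean of a normal distribution is I(mu) = 1/sigma^2.
sigma = 28, so sigma^2 = 784.
I(mu) = 1/784 = 0.0013

0.0013


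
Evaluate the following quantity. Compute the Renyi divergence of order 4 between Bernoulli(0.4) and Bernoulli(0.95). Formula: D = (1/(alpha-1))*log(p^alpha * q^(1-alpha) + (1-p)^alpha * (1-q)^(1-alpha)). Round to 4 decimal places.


Renyi divergence of order alpha between Bernoulli distributions:
D = (1/(alpha-1))*log(p^alpha * q^(1-alpha) + (1-p)^alpha * (1-q)^(1-alpha)).
alpha = 4, p = 0.4, q = 0.95.
p^alpha * q^(1-alpha) = 0.4^4 * 0.95^-3 = 0.029859.
(1-p)^alpha * (1-q)^(1-alpha) = 0.6^4 * 0.05^-3 = 1036.8.
sum = 0.029859 + 1036.8 = 1036.829859.
D = (1/3)*log(1036.829859) = 2.3146

2.3146


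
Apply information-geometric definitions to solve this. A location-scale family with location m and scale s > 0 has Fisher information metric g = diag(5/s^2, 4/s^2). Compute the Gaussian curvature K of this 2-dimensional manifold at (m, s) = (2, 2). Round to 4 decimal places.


The metric has the form g = (A dm^2 + B ds^2)/s^2 with A = 5, B = 4.
Substitute u = sqrt(A/B)*m: g = B*(du^2 + ds^2)/s^2, i.e. B times the
Poincare upper half-plane metric, which has constant Gaussian curvature -1.
Scaling a 2D metric by a constant c divides the Gaussian curvature by c,
so K = -1/B = -1/(4) = -0.2500 everywhere (the point (m, s) = (2, 2) is irrelevant:
the curvature is constant).
The requested Gaussian curvature is K = -0.2500.

-0.2500


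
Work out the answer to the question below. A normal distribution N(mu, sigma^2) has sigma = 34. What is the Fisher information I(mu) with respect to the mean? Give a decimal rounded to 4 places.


The Fisher information for the mean of a normal distribution is I(mu) = 1/sigma^2.
sigma = 34, so sigma^2 = 1156.
I(mu) = 1/1156 = 0.0009

0.0009


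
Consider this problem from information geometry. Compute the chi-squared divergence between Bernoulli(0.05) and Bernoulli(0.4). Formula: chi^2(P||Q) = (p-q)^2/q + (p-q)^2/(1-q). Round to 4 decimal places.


Chi-squared divergence between Bernoulli distributions:
chi^2 = (p-q)^2/q + (p-q)^2/(1-q).
p = 0.05, q = 0.4, p-q = -0.35.
(p-q)^2 = 0.1225.
term1 = 0.1225/0.4 = 0.30625.
term2 = 0.1225/0.6 = 0.204167.
chi^2 = 0.30625 + 0.204167 = 0.5104

0.5104


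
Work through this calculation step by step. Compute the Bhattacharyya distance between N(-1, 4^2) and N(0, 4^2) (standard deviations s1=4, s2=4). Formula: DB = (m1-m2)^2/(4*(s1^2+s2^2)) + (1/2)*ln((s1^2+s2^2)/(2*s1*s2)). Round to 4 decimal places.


Bhattacharyya distance between two Gaussians:
DB = (m1-m2)^2/(4*(s1^2+s2^2)) + (1/2)*ln((s1^2+s2^2)/(2*s1*s2)).
(m1-m2)^2 = (-1)^2 = 1.
s1^2+s2^2 = 16 + 16 = 32.
term1 = 1/128 = 0.007812.
term2 = 0.5*ln(32/32.0) = 0.0.
DB = 0.007812 + 0.0 = 0.0078

0.0078


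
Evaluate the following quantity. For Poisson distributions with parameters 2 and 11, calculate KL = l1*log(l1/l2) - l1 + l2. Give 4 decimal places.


KL divergence for Poisson:
KL = l1*log(l1/l2) - l1 + l2.
l1 = 2, l2 = 11.
log(2/11) = -1.704748.
l1*log(l1/l2) = 2 * -1.704748 = -3.409496.
KL = -3.409496 - 2 + 11 = 5.5905

5.5905


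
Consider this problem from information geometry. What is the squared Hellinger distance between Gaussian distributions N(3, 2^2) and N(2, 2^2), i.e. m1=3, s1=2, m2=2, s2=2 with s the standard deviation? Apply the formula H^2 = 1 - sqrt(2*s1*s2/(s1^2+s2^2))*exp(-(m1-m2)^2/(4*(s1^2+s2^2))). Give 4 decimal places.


Squared Hellinger distance for Gaussians:
H^2 = 1 - sqrt(2*s1*s2/(s1^2+s2^2)) * exp(-(m1-m2)^2/(4*(s1^2+s2^2))).
s1^2 = 4, s2^2 = 4, s1^2+s2^2 = 8.
sqrt(2*2*2/(8)) = 1.0.
(m1-m2)^2 = (1)^2 = 1.
exp(-1/(4*8)) = exp(-0.03125) = 0.969233.
H^2 = 1 - 1.0*0.969233 = 0.0308

0.0308


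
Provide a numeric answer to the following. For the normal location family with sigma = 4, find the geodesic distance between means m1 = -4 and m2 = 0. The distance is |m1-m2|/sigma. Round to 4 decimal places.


On the fixed-variance normal subfamily, geodesic distance = |m1-m2|/sigma.
|-4 - 0| = 4.
sigma = 4.
d = 4/4 = 1.0000

1.0000


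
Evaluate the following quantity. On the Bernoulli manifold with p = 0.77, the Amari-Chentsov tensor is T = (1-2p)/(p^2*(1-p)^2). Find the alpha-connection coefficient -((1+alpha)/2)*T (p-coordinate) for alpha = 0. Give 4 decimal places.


Skewness (Amari-Chentsov) tensor: T = (1-2p)/(p^2*(1-p)^2).
p = 0.77, 1-2p = -0.54, p^2 = 0.5929, (1-p)^2 = 0.0529.
T = -0.54/(0.5929 * 0.0529) = -17.216967.
In the p-coordinate, Gamma^(alpha) = Gamma^(0) - (alpha/2)*T with Gamma^(0) = (1/2)*g'(p) = -T/2,
so Gamma^(alpha) = -((1+alpha)/2)*T.
alpha = 0, -(1+alpha)/2 = -0.5.
Gamma = -0.5 * -17.216967 = 8.6085

8.6085


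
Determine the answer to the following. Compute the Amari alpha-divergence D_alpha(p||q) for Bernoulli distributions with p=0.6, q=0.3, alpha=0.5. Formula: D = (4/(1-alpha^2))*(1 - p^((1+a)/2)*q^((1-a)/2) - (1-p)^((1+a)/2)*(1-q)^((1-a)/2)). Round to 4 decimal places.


Amari alpha-divergence:
D = (4/(1-alpha^2))*(1 - p^((1+a)/2)*q^((1-a)/2) - (1-p)^((1+a)/2)*(1-q)^((1-a)/2)).
alpha = 0.5, p = 0.6, q = 0.3.
e1 = (1+alpha)/2 = 0.75, e2 = (1-alpha)/2 = 0.25.
t1 = p^e1 * q^e2 = 0.6^0.75 * 0.3^0.25 = 0.504538.
t2 = (1-p)^e1 * (1-q)^e2 = 0.4^0.75 * 0.7^0.25 = 0.460065.
4/(1-alpha^2) = 5.333333.
D = 5.333333*(1 - 0.504538 - 0.460065) = 0.1888

0.1888


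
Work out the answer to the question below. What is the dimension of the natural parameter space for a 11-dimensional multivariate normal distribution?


Exponential family dimension calculation:
For 11-dim MVN: mean has 11 params, covariance has 11*12/2 = 66 unique entries.
Total dim = 11 + 66 = 77.

77


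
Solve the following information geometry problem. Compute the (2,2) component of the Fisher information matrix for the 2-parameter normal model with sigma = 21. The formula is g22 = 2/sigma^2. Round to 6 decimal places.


For the 2-parameter normal family, the Fisher metric has:
  g11 = 1/sigma^2, g22 = 2/sigma^2.
sigma = 21, sigma^2 = 441.
g22 = 0.004535

0.004535


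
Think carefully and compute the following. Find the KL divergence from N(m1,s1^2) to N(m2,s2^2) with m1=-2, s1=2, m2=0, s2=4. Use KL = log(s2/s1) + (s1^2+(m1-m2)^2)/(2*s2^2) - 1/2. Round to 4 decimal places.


KL divergence between normal distributions:
KL = log(s2/s1) + (s1^2 + (m1-m2)^2)/(2*s2^2) - 1/2.
log(4/2) = 0.693147.
(2^2 + (-2-0)^2)/(2*4^2) = (4 + 4)/32 = 0.25.
KL = 0.693147 + 0.25 - 0.5 = 0.4431

0.4431


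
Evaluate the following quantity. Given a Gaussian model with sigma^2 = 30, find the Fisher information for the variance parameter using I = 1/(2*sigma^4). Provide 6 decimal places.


Fisher information for variance: I(sigma^2) = 1/(2*sigma^4).
sigma^2 = 30, so sigma^4 = 900.
I = 1/(2*900) = 1/1800 = 0.000556

0.000556


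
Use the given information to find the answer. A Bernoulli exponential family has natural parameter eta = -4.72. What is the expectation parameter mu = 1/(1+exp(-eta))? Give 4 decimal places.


Dual coordinate (expectation parameter) for Bernoulli:
mu = 1/(1+exp(-eta)).
eta = -4.72.
exp(-eta) = exp(4.72) = 112.168253.
mu = 1/(1+112.168253) = 0.0088

0.0088


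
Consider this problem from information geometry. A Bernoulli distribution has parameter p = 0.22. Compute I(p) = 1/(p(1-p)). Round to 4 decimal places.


For Bernoulli(p), Fisher information is I(p) = 1/(p*(1-p)).
p = 0.22, 1-p = 0.78.
p*(1-p) = 0.1716.
I(p) = 1/0.1716 = 5.8275

5.8275


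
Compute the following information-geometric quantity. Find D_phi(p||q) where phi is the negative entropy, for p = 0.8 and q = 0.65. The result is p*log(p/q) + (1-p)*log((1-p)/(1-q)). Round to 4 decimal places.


Bregman divergence with negative entropy generator:
D = p*log(p/q) + (1-p)*log((1-p)/(1-q)).
p = 0.8, q = 0.65.
p*log(p/q) = 0.8*log(0.8/0.65) = 0.166111.
(1-p)*log((1-p)/(1-q)) = 0.2*log(0.2/0.35) = -0.111923.
D = 0.166111 + -0.111923 = 0.0542

0.0542


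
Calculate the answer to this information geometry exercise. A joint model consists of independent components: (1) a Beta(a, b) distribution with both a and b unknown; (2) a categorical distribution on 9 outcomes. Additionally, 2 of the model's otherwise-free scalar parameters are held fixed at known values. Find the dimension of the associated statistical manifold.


The dimension of a statistical manifold equals the number of free
(independent) real parameters of the model. For a product of independent
blocks the parameter counts add.
- Beta (a, b): 2.
- categorical on 9 outcomes (probabilities sum to 1): 9-1 = 8.
Total = 2 + 8 = 10.
2 parameter(s) fixed at known values: 10 - 2 = 8.
Dimension = 8

8


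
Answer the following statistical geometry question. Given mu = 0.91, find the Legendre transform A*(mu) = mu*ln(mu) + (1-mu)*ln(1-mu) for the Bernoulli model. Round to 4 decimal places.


Legendre transform for Bernoulli:
A*(mu) = mu*log(mu) + (1-mu)*log(1-mu).
mu = 0.91, 1-mu = 0.09.
mu*log(mu) = 0.91*log(0.91) = -0.085823.
(1-mu)*log(1-mu) = 0.09*log(0.09) = -0.216715.
A* = -0.085823 + -0.216715 = -0.3025

-0.3025


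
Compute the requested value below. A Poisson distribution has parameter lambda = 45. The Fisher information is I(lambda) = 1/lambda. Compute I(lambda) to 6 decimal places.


Fisher information for Poisson: I(lambda) = 1/lambda.
lambda = 45.
I(lambda) = 1/45 = 0.022222

0.022222


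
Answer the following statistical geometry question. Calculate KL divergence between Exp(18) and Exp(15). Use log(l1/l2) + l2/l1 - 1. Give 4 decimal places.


KL divergence for exponential family:
KL = log(l1/l2) + l2/l1 - 1.
log(18/15) = 0.182322.
15/18 = 0.833333.
KL = 0.182322 + 0.833333 - 1 = 0.0157

0.0157


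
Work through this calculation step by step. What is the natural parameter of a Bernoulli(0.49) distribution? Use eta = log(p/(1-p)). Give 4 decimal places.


Natural parameter for Bernoulli: eta = log(p/(1-p)).
p = 0.49, 1-p = 0.51.
p/(1-p) = 0.960784.
eta = log(0.960784) = -0.0400

-0.0400


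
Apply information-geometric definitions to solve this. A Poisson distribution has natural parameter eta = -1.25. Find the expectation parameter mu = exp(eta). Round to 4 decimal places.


Expectation parameter for Poisson exponential family:
mu = exp(eta).
eta = -1.25.
mu = exp(-1.25) = 0.2865

0.2865


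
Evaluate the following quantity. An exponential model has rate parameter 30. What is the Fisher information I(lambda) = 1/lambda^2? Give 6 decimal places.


Fisher information for exponential: I(lambda) = 1/lambda^2.
lambda = 30, lambda^2 = 900.
I = 1/900 = 0.001111

0.001111


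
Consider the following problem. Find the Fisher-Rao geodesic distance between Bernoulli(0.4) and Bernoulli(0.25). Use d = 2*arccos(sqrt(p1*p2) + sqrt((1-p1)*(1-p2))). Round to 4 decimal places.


Geodesic distance on Bernoulli manifold:
d(p1,p2) = 2*arccos(sqrt(p1*p2) + sqrt((1-p1)*(1-p2))).
sqrt(p1*p2) = sqrt(0.4*0.25) = 0.316228.
sqrt((1-p1)*(1-p2)) = sqrt(0.6*0.75) = 0.67082.
arg = 0.316228 + 0.67082 = 0.987048.
d = 2*arccos(0.987048) = 0.3222

0.3222


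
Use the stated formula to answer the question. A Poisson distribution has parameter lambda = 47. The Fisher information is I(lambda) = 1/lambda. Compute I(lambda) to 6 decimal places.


Fisher information for Poisson: I(lambda) = 1/lambda.
lambda = 47.
I(lambda) = 1/47 = 0.021277

0.021277


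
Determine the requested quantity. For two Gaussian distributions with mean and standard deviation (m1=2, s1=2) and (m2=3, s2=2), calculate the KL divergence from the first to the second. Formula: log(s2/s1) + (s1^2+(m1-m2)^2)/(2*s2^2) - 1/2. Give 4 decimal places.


KL divergence between normal distributions:
KL = log(s2/s1) + (s1^2 + (m1-m2)^2)/(2*s2^2) - 1/2.
log(2/2) = 0.0.
(2^2 + (2-3)^2)/(2*2^2) = (4 + 1)/8 = 0.625.
KL = 0.0 + 0.625 - 0.5 = 0.1250

0.1250


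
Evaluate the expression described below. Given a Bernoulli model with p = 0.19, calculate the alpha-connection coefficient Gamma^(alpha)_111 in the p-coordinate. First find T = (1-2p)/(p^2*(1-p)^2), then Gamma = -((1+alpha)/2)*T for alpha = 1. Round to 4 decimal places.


Skewness (Amari-Chentsov) tensor: T = (1-2p)/(p^2*(1-p)^2).
p = 0.19, 1-2p = 0.62, p^2 = 0.0361, (1-p)^2 = 0.6561.
T = 0.62/(0.0361 * 0.6561) = 26.176673.
In the p-coordinate, Gamma^(alpha) = Gamma^(0) - (alpha/2)*T with Gamma^(0) = (1/2)*g'(p) = -T/2,
so Gamma^(alpha) = -((1+alpha)/2)*T.
alpha = 1, -(1+alpha)/2 = -1.0.
Gamma = -1.0 * 26.176673 = -26.1767

-26.1767


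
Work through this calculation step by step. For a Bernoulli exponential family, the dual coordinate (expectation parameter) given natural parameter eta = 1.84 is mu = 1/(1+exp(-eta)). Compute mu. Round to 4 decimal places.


Dual coordinate (expectation parameter) for Bernoulli:
mu = 1/(1+exp(-eta)).
eta = 1.84.
exp(-eta) = exp(-1.84) = 0.158817.
mu = 1/(1+0.158817) = 0.8629

0.8629


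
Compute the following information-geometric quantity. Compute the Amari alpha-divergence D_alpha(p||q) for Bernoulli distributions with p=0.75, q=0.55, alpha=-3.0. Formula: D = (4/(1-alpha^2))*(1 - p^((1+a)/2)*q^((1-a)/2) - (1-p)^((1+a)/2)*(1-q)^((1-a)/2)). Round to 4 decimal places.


Amari alpha-divergence:
D = (4/(1-alpha^2))*(1 - p^((1+a)/2)*q^((1-a)/2) - (1-p)^((1+a)/2)*(1-q)^((1-a)/2)).
alpha = -3.0, p = 0.75, q = 0.55.
e1 = (1+alpha)/2 = -1.0, e2 = (1-alpha)/2 = 2.0.
t1 = p^e1 * q^e2 = 0.75^-1.0 * 0.55^2.0 = 0.403333.
t2 = (1-p)^e1 * (1-q)^e2 = 0.25^-1.0 * 0.45^2.0 = 0.81.
4/(1-alpha^2) = -0.5.
D = -0.5*(1 - 0.403333 - 0.81) = 0.1067

0.1067


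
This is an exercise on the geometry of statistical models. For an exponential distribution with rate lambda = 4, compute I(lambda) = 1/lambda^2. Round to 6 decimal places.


Fisher information for exponential: I(lambda) = 1/lambda^2.
lambda = 4, lambda^2 = 16.
I = 1/16 = 0.062500

0.062500


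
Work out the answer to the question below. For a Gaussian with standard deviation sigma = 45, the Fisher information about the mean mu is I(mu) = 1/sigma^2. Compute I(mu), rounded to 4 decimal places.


The Fisher information for the mean of a normal distribution is I(mu) = 1/sigma^2.
sigma = 45, so sigma^2 = 2025.
I(mu) = 1/2025 = 0.0005

0.0005


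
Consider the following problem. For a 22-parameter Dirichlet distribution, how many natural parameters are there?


Exponential family dimension calculation:
Dirichlet with 22 components has 22 natural parameters.

22


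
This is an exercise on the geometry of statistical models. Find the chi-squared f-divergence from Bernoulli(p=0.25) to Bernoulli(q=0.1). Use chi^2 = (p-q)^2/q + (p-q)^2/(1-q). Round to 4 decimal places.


Chi-squared divergence between Bernoulli distributions:
chi^2 = (p-q)^2/q + (p-q)^2/(1-q).
p = 0.25, q = 0.1, p-q = 0.15.
(p-q)^2 = 0.0225.
term1 = 0.0225/0.1 = 0.225.
term2 = 0.0225/0.9 = 0.025.
chi^2 = 0.225 + 0.025 = 0.2500

0.2500


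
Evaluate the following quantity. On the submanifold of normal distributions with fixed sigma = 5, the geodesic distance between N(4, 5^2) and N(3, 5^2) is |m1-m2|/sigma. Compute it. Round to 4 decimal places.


On the fixed-variance normal subfamily, geodesic distance = |m1-m2|/sigma.
|4 - 3| = 1.
sigma = 5.
d = 1/5 = 0.2000

0.2000


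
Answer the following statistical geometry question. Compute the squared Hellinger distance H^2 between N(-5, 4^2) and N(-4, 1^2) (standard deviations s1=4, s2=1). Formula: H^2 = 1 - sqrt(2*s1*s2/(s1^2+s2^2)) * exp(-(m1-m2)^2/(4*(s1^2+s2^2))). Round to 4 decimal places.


Squared Hellinger distance for Gaussians:
H^2 = 1 - sqrt(2*s1*s2/(s1^2+s2^2)) * exp(-(m1-m2)^2/(4*(s1^2+s2^2))).
s1^2 = 16, s2^2 = 1, s1^2+s2^2 = 17.
sqrt(2*4*1/(17)) = 0.685994.
(m1-m2)^2 = (-1)^2 = 1.
exp(-1/(4*17)) = exp(-0.014706) = 0.985402.
H^2 = 1 - 0.685994*0.985402 = 0.3240

0.3240


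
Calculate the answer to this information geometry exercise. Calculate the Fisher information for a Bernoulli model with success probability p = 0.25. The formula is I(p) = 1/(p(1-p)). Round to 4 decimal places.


For Bernoulli(p), Fisher information is I(p) = 1/(p*(1-p)).
p = 0.25, 1-p = 0.75.
p*(1-p) = 0.1875.
I(p) = 1/0.1875 = 5.3333

5.3333


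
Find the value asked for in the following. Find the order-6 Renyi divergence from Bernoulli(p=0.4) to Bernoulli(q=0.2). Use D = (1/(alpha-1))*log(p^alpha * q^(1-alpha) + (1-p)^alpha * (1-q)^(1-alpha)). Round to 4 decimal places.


Renyi divergence of order alpha between Bernoulli distributions:
D = (1/(alpha-1))*log(p^alpha * q^(1-alpha) + (1-p)^alpha * (1-q)^(1-alpha)).
alpha = 6, p = 0.4, q = 0.2.
p^alpha * q^(1-alpha) = 0.4^6 * 0.2^-5 = 12.8.
(1-p)^alpha * (1-q)^(1-alpha) = 0.6^6 * 0.8^-5 = 0.142383.
sum = 12.8 + 0.142383 = 12.942383.
D = (1/5)*log(12.942383) = 0.5121

0.5121


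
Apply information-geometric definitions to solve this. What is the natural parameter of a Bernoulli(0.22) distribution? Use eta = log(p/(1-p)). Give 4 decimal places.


Natural parameter for Bernoulli: eta = log(p/(1-p)).
p = 0.22, 1-p = 0.78.
p/(1-p) = 0.282051.
eta = log(0.282051) = -1.2657

-1.2657


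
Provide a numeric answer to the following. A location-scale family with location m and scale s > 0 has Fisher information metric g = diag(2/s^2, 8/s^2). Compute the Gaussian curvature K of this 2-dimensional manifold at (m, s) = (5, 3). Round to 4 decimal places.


The metric has the form g = (A dm^2 + B ds^2)/s^2 with A = 2, B = 8.
Substitute u = sqrt(A/B)*m: g = B*(du^2 + ds^2)/s^2, i.e. B times the
Poincare upper half-plane metric, which has constant Gaussian curvature -1.
Scaling a 2D metric by a constant c divides the Gaussian curvature by c,
so K = -1/B = -1/(8) = -0.1250 everywhere (the point (m, s) = (5, 3) is irrelevant:
the curvature is constant).
The requested Gaussian curvature is K = -0.1250.

-0.1250


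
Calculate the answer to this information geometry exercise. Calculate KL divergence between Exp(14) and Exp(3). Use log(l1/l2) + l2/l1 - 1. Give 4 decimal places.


KL divergence for exponential family:
KL = log(l1/l2) + l2/l1 - 1.
log(14/3) = 1.540445.
3/14 = 0.214286.
KL = 1.540445 + 0.214286 - 1 = 0.7547

0.7547


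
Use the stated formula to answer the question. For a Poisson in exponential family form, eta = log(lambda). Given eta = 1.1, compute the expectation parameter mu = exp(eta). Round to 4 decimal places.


Expectation parameter for Poisson exponential family:
mu = exp(eta).
eta = 1.1.
mu = exp(1.1) = 3.0042

3.0042


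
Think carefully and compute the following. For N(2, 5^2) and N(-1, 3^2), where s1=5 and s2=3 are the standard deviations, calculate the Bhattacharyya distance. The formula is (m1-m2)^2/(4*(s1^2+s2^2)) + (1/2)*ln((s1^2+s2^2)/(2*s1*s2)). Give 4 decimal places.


Bhattacharyya distance between two Gaussians:
DB = (m1-m2)^2/(4*(s1^2+s2^2)) + (1/2)*ln((s1^2+s2^2)/(2*s1*s2)).
(m1-m2)^2 = (3)^2 = 9.
s1^2+s2^2 = 25 + 9 = 34.
term1 = 9/136 = 0.066176.
term2 = 0.5*ln(34/30.0) = 0.062582.
DB = 0.066176 + 0.062582 = 0.1288

0.1288


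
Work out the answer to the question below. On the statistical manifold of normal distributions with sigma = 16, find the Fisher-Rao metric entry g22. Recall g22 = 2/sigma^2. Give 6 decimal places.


For the 2-parameter normal family, the Fisher metric has:
  g11 = 1/sigma^2, g22 = 2/sigma^2.
sigma = 16, sigma^2 = 256.
g22 = 0.007813

0.007813


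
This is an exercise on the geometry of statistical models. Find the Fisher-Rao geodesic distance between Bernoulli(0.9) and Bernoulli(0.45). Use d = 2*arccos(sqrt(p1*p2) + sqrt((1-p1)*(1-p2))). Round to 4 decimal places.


Geodesic distance on Bernoulli manifold:
d(p1,p2) = 2*arccos(sqrt(p1*p2) + sqrt((1-p1)*(1-p2))).
sqrt(p1*p2) = sqrt(0.9*0.45) = 0.636396.
sqrt((1-p1)*(1-p2)) = sqrt(0.1*0.55) = 0.234521.
arg = 0.636396 + 0.234521 = 0.870917.
d = 2*arccos(0.870917) = 1.0275

1.0275


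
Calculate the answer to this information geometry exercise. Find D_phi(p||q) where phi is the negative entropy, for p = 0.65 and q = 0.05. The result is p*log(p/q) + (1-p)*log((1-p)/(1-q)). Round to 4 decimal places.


Bregman divergence with negative entropy generator:
D = p*log(p/q) + (1-p)*log((1-p)/(1-q)).
p = 0.65, q = 0.05.
p*log(p/q) = 0.65*log(0.65/0.05) = 1.667217.
(1-p)*log((1-p)/(1-q)) = 0.35*log(0.35/0.95) = -0.349485.
D = 1.667217 + -0.349485 = 1.3177

1.3177


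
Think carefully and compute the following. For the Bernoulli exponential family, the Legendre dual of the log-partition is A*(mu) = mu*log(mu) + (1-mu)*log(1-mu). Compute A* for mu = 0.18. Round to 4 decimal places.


Legendre transform for Bernoulli:
A*(mu) = mu*log(mu) + (1-mu)*log(1-mu).
mu = 0.18, 1-mu = 0.82.
mu*log(mu) = 0.18*log(0.18) = -0.308664.
(1-mu)*log(1-mu) = 0.82*log(0.82) = -0.16273.
A* = -0.308664 + -0.16273 = -0.4714

-0.4714


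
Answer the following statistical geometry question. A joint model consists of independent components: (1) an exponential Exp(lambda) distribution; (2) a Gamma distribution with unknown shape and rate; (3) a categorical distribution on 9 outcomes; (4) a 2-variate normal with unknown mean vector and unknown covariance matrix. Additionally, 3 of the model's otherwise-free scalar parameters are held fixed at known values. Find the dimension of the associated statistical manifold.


The dimension of a statistical manifold equals the number of free
(independent) real parameters of the model. For a product of independent
blocks the parameter counts add.
- exponential (lambda): 1.
- Gamma (shape, rate): 2.
- categorical on 9 outcomes (probabilities sum to 1): 9-1 = 8.
- 2-variate normal: 2 (mean) + 2*3/2 = 3 (symmetric covariance) = 5.
Total = 1 + 2 + 8 + 5 = 16.
3 parameter(s) fixed at known values: 16 - 3 = 13.
Dimension = 13

13


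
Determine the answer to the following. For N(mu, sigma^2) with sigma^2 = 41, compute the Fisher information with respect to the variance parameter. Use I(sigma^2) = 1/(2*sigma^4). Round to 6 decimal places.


Fisher information for variance: I(sigma^2) = 1/(2*sigma^4).
sigma^2 = 41, so sigma^4 = 1681.
I = 1/(2*1681) = 1/3362 = 0.000297

0.000297


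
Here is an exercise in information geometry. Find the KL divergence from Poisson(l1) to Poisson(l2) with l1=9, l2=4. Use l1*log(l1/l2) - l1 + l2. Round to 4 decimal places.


KL divergence for Poisson:
KL = l1*log(l1/l2) - l1 + l2.
l1 = 9, l2 = 4.
log(9/4) = 0.81093.
l1*log(l1/l2) = 9 * 0.81093 = 7.298372.
KL = 7.298372 - 9 + 4 = 2.2984

2.2984


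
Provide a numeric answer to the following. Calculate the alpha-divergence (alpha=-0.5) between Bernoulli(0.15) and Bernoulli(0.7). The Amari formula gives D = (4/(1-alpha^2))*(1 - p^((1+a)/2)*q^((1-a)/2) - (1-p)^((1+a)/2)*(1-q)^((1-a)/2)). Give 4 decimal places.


Amari alpha-divergence:
D = (4/(1-alpha^2))*(1 - p^((1+a)/2)*q^((1-a)/2) - (1-p)^((1+a)/2)*(1-q)^((1-a)/2)).
alpha = -0.5, p = 0.15, q = 0.7.
e1 = (1+alpha)/2 = 0.25, e2 = (1-alpha)/2 = 0.75.
t1 = p^e1 * q^e2 = 0.15^0.25 * 0.7^0.75 = 0.476262.
t2 = (1-p)^e1 * (1-q)^e2 = 0.85^0.25 * 0.3^0.75 = 0.38922.
4/(1-alpha^2) = 5.333333.
D = 5.333333*(1 - 0.476262 - 0.38922) = 0.7174

0.7174


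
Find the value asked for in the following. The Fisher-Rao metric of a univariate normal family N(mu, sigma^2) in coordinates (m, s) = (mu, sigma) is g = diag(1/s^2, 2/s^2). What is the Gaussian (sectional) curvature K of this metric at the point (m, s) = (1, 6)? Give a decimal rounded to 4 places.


The metric has the form g = (A dm^2 + B ds^2)/s^2 with A = 1, B = 2.
Substitute u = sqrt(A/B)*m: g = B*(du^2 + ds^2)/s^2, i.e. B times the
Poincare upper half-plane metric, which has constant Gaussian curvature -1.
Scaling a 2D metric by a constant c divides the Gaussian curvature by c,
so K = -1/B = -1/(2) = -0.5000 everywhere (the point (m, s) = (1, 6) is irrelevant:
the curvature is constant).
The requested Gaussian curvature is K = -0.5000.

-0.5000


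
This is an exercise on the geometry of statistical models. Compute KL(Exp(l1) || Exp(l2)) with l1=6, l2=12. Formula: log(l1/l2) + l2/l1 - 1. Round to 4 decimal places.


KL divergence for exponential family:
KL = log(l1/l2) + l2/l1 - 1.
log(6/12) = -0.693147.
12/6 = 2.0.
KL = -0.693147 + 2.0 - 1 = 0.3069

0.3069


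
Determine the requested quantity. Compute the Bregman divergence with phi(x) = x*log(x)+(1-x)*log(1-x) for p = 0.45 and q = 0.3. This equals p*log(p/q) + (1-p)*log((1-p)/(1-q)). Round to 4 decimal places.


Bregman divergence with negative entropy generator:
D = p*log(p/q) + (1-p)*log((1-p)/(1-q)).
p = 0.45, q = 0.3.
p*log(p/q) = 0.45*log(0.45/0.3) = 0.182459.
(1-p)*log((1-p)/(1-q)) = 0.55*log(0.55/0.7) = -0.132639.
D = 0.182459 + -0.132639 = 0.0498

0.0498


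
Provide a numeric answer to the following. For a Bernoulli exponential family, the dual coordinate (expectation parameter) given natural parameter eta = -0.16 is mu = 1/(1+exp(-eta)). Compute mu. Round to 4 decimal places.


Dual coordinate (expectation parameter) for Bernoulli:
mu = 1/(1+exp(-eta)).
eta = -0.16.
exp(-eta) = exp(0.16) = 1.173511.
mu = 1/(1+1.173511) = 0.4601

0.4601


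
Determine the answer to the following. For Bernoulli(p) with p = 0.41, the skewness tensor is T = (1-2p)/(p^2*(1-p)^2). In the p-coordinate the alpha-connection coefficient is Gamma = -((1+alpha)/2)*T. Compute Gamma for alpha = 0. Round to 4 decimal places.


Skewness (Amari-Chentsov) tensor: T = (1-2p)/(p^2*(1-p)^2).
p = 0.41, 1-2p = 0.18, p^2 = 0.1681, (1-p)^2 = 0.3481.
T = 0.18/(0.1681 * 0.3481) = 3.076102.
In the p-coordinate, Gamma^(alpha) = Gamma^(0) - (alpha/2)*T with Gamma^(0) = (1/2)*g'(p) = -T/2,
so Gamma^(alpha) = -((1+alpha)/2)*T.
alpha = 0, -(1+alpha)/2 = -0.5.
Gamma = -0.5 * 3.076102 = -1.5381

-1.5381


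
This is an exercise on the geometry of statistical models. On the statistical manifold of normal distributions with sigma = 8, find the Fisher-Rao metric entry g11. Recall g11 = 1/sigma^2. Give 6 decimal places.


For the 2-parameter normal family, the Fisher metric has:
  g11 = 1/sigma^2, g22 = 2/sigma^2.
sigma = 8, sigma^2 = 64.
g11 = 0.015625

0.015625


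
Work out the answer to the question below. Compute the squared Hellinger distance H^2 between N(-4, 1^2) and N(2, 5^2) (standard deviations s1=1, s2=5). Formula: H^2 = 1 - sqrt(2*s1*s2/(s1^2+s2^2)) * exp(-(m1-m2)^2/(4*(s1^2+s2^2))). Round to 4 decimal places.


Squared Hellinger distance for Gaussians:
H^2 = 1 - sqrt(2*s1*s2/(s1^2+s2^2)) * exp(-(m1-m2)^2/(4*(s1^2+s2^2))).
s1^2 = 1, s2^2 = 25, s1^2+s2^2 = 26.
sqrt(2*1*5/(26)) = 0.620174.
(m1-m2)^2 = (-6)^2 = 36.
exp(-36/(4*26)) = exp(-0.346154) = 0.707404.
H^2 = 1 - 0.620174*0.707404 = 0.5613

0.5613


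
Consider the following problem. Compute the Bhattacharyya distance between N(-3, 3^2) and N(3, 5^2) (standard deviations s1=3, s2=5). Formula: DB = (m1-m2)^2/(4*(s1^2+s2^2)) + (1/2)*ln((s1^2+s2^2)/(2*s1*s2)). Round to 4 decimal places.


Bhattacharyya distance between two Gaussians:
DB = (m1-m2)^2/(4*(s1^2+s2^2)) + (1/2)*ln((s1^2+s2^2)/(2*s1*s2)).
(m1-m2)^2 = (-6)^2 = 36.
s1^2+s2^2 = 9 + 25 = 34.
term1 = 36/136 = 0.264706.
term2 = 0.5*ln(34/30.0) = 0.062582.
DB = 0.264706 + 0.062582 = 0.3273

0.3273


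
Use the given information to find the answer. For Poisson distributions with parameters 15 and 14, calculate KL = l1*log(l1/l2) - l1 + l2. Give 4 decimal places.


KL divergence for Poisson:
KL = l1*log(l1/l2) - l1 + l2.
l1 = 15, l2 = 14.
log(15/14) = 0.068993.
l1*log(l1/l2) = 15 * 0.068993 = 1.034893.
KL = 1.034893 - 15 + 14 = 0.0349

0.0349


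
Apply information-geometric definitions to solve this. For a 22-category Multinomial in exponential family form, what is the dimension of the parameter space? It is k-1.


Exponential family dimension calculation:
For Multinomial with k=22 categories, dim = k-1 = 21.

21


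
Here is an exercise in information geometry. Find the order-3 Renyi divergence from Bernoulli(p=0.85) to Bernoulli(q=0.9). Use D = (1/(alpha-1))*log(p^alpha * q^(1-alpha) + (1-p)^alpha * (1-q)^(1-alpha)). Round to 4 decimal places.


Renyi divergence of order alpha between Bernoulli distributions:
D = (1/(alpha-1))*log(p^alpha * q^(1-alpha) + (1-p)^alpha * (1-q)^(1-alpha)).
alpha = 3, p = 0.85, q = 0.9.
p^alpha * q^(1-alpha) = 0.85^3 * 0.9^-2 = 0.758179.
(1-p)^alpha * (1-q)^(1-alpha) = 0.15^3 * 0.1^-2 = 0.3375.
sum = 0.758179 + 0.3375 = 1.095679.
D = (1/2)*log(1.095679) = 0.0457

0.0457


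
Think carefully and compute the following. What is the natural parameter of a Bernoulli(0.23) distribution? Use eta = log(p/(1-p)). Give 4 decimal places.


Natural parameter for Bernoulli: eta = log(p/(1-p)).
p = 0.23, 1-p = 0.77.
p/(1-p) = 0.298701.
eta = log(0.298701) = -1.2083

-1.2083


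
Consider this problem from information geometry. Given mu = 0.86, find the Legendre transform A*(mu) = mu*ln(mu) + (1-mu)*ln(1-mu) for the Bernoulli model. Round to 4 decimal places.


Legendre transform for Bernoulli:
A*(mu) = mu*log(mu) + (1-mu)*log(1-mu).
mu = 0.86, 1-mu = 0.14.
mu*log(mu) = 0.86*log(0.86) = -0.129708.
(1-mu)*log(1-mu) = 0.14*log(0.14) = -0.275256.
A* = -0.129708 + -0.275256 = -0.4050

-0.4050


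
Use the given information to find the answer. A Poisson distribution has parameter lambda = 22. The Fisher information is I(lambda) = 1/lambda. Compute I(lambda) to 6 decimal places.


Fisher information for Poisson: I(lambda) = 1/lambda.
lambda = 22.
I(lambda) = 1/22 = 0.045455

0.045455


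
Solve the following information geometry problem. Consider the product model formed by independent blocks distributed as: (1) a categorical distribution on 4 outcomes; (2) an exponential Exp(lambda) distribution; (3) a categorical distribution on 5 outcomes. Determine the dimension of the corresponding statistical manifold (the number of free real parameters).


The dimension of a statistical manifold equals the number of free
(independent) real parameters of the model. For a product of independent
blocks the parameter counts add.
- categorical on 4 outcomes (probabilities sum to 1): 4-1 = 3.
- exponential (lambda): 1.
- categorical on 5 outcomes (probabilities sum to 1): 5-1 = 4.
Total = 3 + 1 + 4 = 8.
Dimension = 8

8


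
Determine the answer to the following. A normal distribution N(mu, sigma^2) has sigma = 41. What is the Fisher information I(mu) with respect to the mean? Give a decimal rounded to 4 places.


The Fisher information for the mean of a normal distribution is I(mu) = 1/sigma^2.
sigma = 41, so sigma^2 = 1681.
I(mu) = 1/1681 = 0.0006

0.0006


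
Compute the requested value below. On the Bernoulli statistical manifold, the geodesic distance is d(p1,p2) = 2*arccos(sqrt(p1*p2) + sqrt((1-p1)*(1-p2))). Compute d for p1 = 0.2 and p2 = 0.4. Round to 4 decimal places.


Geodesic distance on Bernoulli manifold:
d(p1,p2) = 2*arccos(sqrt(p1*p2) + sqrt((1-p1)*(1-p2))).
sqrt(p1*p2) = sqrt(0.2*0.4) = 0.282843.
sqrt((1-p1)*(1-p2)) = sqrt(0.8*0.6) = 0.69282.
arg = 0.282843 + 0.69282 = 0.975663.
d = 2*arccos(0.975663) = 0.4421

0.4421


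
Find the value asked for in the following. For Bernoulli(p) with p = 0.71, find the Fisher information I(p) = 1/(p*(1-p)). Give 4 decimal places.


For Bernoulli(p), Fisher information is I(p) = 1/(p*(1-p)).
p = 0.71, 1-p = 0.29.
p*(1-p) = 0.2059.
I(p) = 1/0.2059 = 4.8567

4.8567


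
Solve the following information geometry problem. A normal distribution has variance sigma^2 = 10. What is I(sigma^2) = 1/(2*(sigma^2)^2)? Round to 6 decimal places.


Fisher information for variance: I(sigma^2) = 1/(2*sigma^4).
sigma^2 = 10, so sigma^4 = 100.
I = 1/(2*100) = 1/200 = 0.005000

0.005000


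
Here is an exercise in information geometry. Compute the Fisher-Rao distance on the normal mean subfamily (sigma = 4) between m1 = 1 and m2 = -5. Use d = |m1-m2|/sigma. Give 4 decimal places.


On the fixed-variance normal subfamily, geodesic distance = |m1-m2|/sigma.
|1 - -5| = 6.
sigma = 4.
d = 6/4 = 1.5000

1.5000


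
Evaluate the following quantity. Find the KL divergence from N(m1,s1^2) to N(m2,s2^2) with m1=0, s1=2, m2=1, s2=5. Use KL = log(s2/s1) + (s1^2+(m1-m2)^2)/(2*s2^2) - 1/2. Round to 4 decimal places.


KL divergence between normal distributions:
KL = log(s2/s1) + (s1^2 + (m1-m2)^2)/(2*s2^2) - 1/2.
log(5/2) = 0.916291.
(2^2 + (0-1)^2)/(2*5^2) = (4 + 1)/50 = 0.1.
KL = 0.916291 + 0.1 - 0.5 = 0.5163

0.5163


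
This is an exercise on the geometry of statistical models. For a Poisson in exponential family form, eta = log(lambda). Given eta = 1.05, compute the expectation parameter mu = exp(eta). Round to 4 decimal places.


Expectation parameter for Poisson exponential family:
mu = exp(eta).
eta = 1.05.
mu = exp(1.05) = 2.8577

2.8577


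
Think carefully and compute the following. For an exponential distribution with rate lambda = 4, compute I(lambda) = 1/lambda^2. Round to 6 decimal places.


Fisher information for exponential: I(lambda) = 1/lambda^2.
lambda = 4, lambda^2 = 16.
I = 1/16 = 0.062500

0.062500


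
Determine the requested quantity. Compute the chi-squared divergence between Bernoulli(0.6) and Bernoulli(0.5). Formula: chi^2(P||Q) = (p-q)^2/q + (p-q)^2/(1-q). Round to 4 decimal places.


Chi-squared divergence between Bernoulli distributions:
chi^2 = (p-q)^2/q + (p-q)^2/(1-q).
p = 0.6, q = 0.5, p-q = 0.1.
(p-q)^2 = 0.01.
term1 = 0.01/0.5 = 0.02.
term2 = 0.01/0.5 = 0.02.
chi^2 = 0.02 + 0.02 = 0.0400

0.0400


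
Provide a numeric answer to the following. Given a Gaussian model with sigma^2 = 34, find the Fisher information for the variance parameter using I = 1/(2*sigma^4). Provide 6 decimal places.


Fisher information for variance: I(sigma^2) = 1/(2*sigma^4).
sigma^2 = 34, so sigma^4 = 1156.
I = 1/(2*1156) = 1/2312 = 0.000433

0.000433


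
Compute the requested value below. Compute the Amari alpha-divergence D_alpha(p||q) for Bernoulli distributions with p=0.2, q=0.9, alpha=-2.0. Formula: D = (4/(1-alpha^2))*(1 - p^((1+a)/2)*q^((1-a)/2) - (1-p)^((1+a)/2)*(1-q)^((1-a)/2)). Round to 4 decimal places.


Amari alpha-divergence:
D = (4/(1-alpha^2))*(1 - p^((1+a)/2)*q^((1-a)/2) - (1-p)^((1+a)/2)*(1-q)^((1-a)/2)).
alpha = -2.0, p = 0.2, q = 0.9.
e1 = (1+alpha)/2 = -0.5, e2 = (1-alpha)/2 = 1.5.
t1 = p^e1 * q^e2 = 0.2^-0.5 * 0.9^1.5 = 1.909188.
t2 = (1-p)^e1 * (1-q)^e2 = 0.8^-0.5 * 0.1^1.5 = 0.035355.
4/(1-alpha^2) = -1.333333.
D = -1.333333*(1 - 1.909188 - 0.035355) = 1.2594

1.2594


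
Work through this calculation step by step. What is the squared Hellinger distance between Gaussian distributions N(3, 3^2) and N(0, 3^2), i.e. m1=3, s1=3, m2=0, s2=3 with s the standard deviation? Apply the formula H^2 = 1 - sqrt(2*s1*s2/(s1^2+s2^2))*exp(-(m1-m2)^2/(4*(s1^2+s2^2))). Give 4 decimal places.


Squared Hellinger distance for Gaussians:
H^2 = 1 - sqrt(2*s1*s2/(s1^2+s2^2)) * exp(-(m1-m2)^2/(4*(s1^2+s2^2))).
s1^2 = 9, s2^2 = 9, s1^2+s2^2 = 18.
sqrt(2*3*3/(18)) = 1.0.
(m1-m2)^2 = (3)^2 = 9.
exp(-9/(4*18)) = exp(-0.125) = 0.882497.
H^2 = 1 - 1.0*0.882497 = 0.1175

0.1175


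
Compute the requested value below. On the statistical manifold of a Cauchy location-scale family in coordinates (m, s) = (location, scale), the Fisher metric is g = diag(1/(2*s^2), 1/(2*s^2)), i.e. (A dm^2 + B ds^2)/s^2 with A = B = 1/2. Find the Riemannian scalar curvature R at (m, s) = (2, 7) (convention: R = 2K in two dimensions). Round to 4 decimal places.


The metric has the form g = (A dm^2 + B ds^2)/s^2 with A = 1/2, B = 1/2.
Substitute u = sqrt(A/B)*m: g = B*(du^2 + ds^2)/s^2, i.e. B times the
Poincare upper half-plane metric, which has constant Gaussian curvature -1.
Scaling a 2D metric by a constant c divides the Gaussian curvature by c,
so K = -1/B = -1/(1/2) = -2.0000 everywhere (the point (m, s) = (2, 7) is irrelevant:
the curvature is constant).
Scalar curvature in dimension 2: R = 2K = -2/(1/2) = -4.0000.

-4.0000


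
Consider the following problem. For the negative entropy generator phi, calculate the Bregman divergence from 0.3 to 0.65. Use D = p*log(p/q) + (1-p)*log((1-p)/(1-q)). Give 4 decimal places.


Bregman divergence with negative entropy generator:
D = p*log(p/q) + (1-p)*log((1-p)/(1-q)).
p = 0.3, q = 0.65.
p*log(p/q) = 0.3*log(0.3/0.65) = -0.231957.
(1-p)*log((1-p)/(1-q)) = 0.7*log(0.7/0.35) = 0.485203.
D = -0.231957 + 0.485203 = 0.2532

0.2532


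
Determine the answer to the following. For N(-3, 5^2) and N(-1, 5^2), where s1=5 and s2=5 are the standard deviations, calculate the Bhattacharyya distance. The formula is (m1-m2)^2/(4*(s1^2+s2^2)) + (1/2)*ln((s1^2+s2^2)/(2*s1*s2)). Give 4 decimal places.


Bhattacharyya distance between two Gaussians:
DB = (m1-m2)^2/(4*(s1^2+s2^2)) + (1/2)*ln((s1^2+s2^2)/(2*s1*s2)).
(m1-m2)^2 = (-2)^2 = 4.
s1^2+s2^2 = 25 + 25 = 50.
term1 = 4/200 = 0.02.
term2 = 0.5*ln(50/50.0) = 0.0.
DB = 0.02 + 0.0 = 0.0200

0.0200


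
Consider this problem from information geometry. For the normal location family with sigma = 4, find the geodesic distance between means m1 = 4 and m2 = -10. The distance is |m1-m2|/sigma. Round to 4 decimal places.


On the fixed-variance normal subfamily, geodesic distance = |m1-m2|/sigma.
|4 - -10| = 14.
sigma = 4.
d = 14/4 = 3.5000

3.5000


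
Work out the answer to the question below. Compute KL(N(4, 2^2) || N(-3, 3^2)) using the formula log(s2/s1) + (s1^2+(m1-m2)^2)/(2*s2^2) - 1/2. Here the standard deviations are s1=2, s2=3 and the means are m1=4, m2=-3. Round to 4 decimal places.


KL divergence between normal distributions:
KL = log(s2/s1) + (s1^2 + (m1-m2)^2)/(2*s2^2) - 1/2.
log(3/2) = 0.405465.
(2^2 + (4--3)^2)/(2*3^2) = (4 + 49)/18 = 2.944444.
KL = 0.405465 + 2.944444 - 0.5 = 2.8499

2.8499


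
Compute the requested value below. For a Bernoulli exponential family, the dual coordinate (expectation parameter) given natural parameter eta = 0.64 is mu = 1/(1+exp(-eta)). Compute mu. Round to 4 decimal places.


Dual coordinate (expectation parameter) for Bernoulli:
mu = 1/(1+exp(-eta)).
eta = 0.64.
exp(-eta) = exp(-0.64) = 0.527292.
mu = 1/(1+0.527292) = 0.6548

0.6548


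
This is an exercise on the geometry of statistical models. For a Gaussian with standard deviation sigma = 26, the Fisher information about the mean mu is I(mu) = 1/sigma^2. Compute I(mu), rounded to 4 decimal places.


The Fisher information for the mean of a normal distribution is I(mu) = 1/sigma^2.
sigma = 26, so sigma^2 = 676.
I(mu) = 1/676 = 0.0015

0.0015


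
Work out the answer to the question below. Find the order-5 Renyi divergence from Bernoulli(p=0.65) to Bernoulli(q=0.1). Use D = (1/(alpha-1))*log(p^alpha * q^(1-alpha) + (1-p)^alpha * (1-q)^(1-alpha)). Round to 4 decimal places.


Renyi divergence of order alpha between Bernoulli distributions:
D = (1/(alpha-1))*log(p^alpha * q^(1-alpha) + (1-p)^alpha * (1-q)^(1-alpha)).
alpha = 5, p = 0.65, q = 0.1.
p^alpha * q^(1-alpha) = 0.65^5 * 0.1^-4 = 1160.290625.
(1-p)^alpha * (1-q)^(1-alpha) = 0.35^5 * 0.9^-4 = 0.008005.
sum = 1160.290625 + 0.008005 = 1160.29863.
D = (1/4)*log(1160.29863) = 1.7641

1.7641


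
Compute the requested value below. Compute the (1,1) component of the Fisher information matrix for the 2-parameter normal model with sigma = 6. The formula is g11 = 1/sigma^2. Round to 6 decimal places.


For the 2-parameter normal family, the Fisher metric has:
  g11 = 1/sigma^2, g22 = 2/sigma^2.
sigma = 6, sigma^2 = 36.
g11 = 0.027778

0.027778


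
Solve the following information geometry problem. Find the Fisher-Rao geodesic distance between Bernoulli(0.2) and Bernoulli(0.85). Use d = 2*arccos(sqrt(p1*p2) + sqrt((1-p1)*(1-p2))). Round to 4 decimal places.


Geodesic distance on Bernoulli manifold:
d(p1,p2) = 2*arccos(sqrt(p1*p2) + sqrt((1-p1)*(1-p2))).
sqrt(p1*p2) = sqrt(0.2*0.85) = 0.412311.
sqrt((1-p1)*(1-p2)) = sqrt(0.8*0.15) = 0.34641.
arg = 0.412311 + 0.34641 = 0.758721.
d = 2*arccos(0.758721) = 1.4189

1.4189
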